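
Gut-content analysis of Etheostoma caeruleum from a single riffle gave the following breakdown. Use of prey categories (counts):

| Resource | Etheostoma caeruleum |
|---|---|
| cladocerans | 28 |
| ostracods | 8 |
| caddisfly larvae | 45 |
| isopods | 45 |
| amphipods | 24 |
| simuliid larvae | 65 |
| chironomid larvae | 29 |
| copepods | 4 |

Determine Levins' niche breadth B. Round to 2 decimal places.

5.83

Proportions for Etheostoma caeruleum (n=248): 28/248=0.1129, 8/248=0.0323, 45/248=0.1815, 45/248=0.1815, 24/248=0.0968, 65/248=0.2621, 29/248=0.1169, 4/248=0.0161
Σpᵢ² = 0.1129² + 0.0323² + 0.1815² + 0.1815² + 0.0968² + 0.2621² + 0.1169² + 0.0161² = 0.012746 + 0.001043 + 0.032942 + 0.032942 + 0.009370 + 0.068696 + 0.013666 + 0.000259 = 0.171664
B = 1 / 0.171664 = 5.8253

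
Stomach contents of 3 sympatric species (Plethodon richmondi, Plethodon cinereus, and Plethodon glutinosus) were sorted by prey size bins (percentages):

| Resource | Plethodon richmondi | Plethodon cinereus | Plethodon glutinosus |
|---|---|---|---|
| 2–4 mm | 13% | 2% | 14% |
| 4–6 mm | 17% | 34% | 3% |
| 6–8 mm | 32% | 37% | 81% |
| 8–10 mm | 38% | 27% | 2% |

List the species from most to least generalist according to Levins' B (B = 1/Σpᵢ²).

Plethodon richmondi > Plethodon cinereus > Plethodon glutinosus

Convert percentages to proportions (divide by 100).
Σp_richᵢ² = 0.13² + 0.17² + 0.32² + 0.38² = 0.0169 + 0.0289 + 0.1024 + 0.1444 = 0.2926
B_rich = 1 / 0.2926 = 3.4176
Σp_cineᵢ² = 0.02² + 0.34² + 0.37² + 0.27² = 0.0004 + 0.1156 + 0.1369 + 0.0729 = 0.3258
B_cine = 1 / 0.3258 = 3.0694
Σp_glutᵢ² = 0.14² + 0.03² + 0.81² + 0.02² = 0.0196 + 0.0009 + 0.6561 + 0.0004 = 0.6770
B_glut = 1 / 0.6770 = 1.4771
Ranking by B (broadest → narrowest): Plethodon richmondi (3.42) > Plethodon cinereus (3.07) > Plethodon glutinosus (1.48)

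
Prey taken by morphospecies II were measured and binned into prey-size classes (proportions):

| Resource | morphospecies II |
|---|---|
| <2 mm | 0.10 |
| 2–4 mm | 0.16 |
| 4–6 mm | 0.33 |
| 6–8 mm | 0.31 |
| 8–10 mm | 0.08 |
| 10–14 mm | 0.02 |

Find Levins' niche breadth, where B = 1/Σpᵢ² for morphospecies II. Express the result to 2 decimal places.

4.04

Σpᵢ² = 0.10² + 0.16² + 0.33² + 0.31² + 0.08² + 0.02² = 0.0100 + 0.0256 + 0.1089 + 0.0961 + 0.0064 + 0.0004 = 0.2474
B = 1 / 0.2474 = 4.0420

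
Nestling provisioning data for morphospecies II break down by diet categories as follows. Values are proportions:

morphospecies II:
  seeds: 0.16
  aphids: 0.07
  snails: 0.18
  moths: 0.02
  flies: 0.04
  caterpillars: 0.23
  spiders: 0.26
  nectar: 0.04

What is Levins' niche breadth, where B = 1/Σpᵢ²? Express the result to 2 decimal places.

5.35

Σpᵢ² = 0.16² + 0.07² + 0.18² + 0.02² + 0.04² + 0.23² + 0.26² + 0.04² = 0.0256 + 0.0049 + 0.0324 + 0.0004 + 0.0016 + 0.0529 + 0.0676 + 0.0016 = 0.1870
B = 1 / 0.1870 = 5.3476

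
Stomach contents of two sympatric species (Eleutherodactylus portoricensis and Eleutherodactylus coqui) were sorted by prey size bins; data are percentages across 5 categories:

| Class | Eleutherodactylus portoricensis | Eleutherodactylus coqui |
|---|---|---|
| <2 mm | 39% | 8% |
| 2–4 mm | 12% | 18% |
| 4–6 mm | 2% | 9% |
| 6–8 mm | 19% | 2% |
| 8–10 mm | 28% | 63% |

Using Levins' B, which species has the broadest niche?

Convert percentages to proportions (divide by 100).
Σp_portᵢ² = 0.39² + 0.12² + 0.02² + 0.19² + 0.28² = 0.1521 + 0.0144 + 0.0004 + 0.0361 + 0.0784 = 0.2814
B_port = 1 / 0.2814 = 3.5537
Σp_coquᵢ² = 0.08² + 0.18² + 0.09² + 0.02² + 0.63² = 0.0064 + 0.0324 + 0.0081 + 0.0004 + 0.3969 = 0.4442
B_coqu = 1 / 0.4442 = 2.2512
Highest B → broadest niche (most generalist): Eleutherodactylus portoricensis (B = 3.55).

Eleutherodactylus portoricensis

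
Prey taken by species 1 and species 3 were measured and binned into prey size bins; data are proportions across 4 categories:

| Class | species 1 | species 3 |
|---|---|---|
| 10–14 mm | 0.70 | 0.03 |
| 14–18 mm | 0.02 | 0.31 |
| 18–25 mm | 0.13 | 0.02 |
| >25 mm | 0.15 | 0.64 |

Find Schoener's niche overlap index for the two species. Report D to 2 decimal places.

0.22

Σ|p₁ᵢ − p₂ᵢ| = 0.67 + 0.29 + 0.11 + 0.49 = 1.56
D = 1 − ½ × 1.56 = 1 − 0.780 = 0.2200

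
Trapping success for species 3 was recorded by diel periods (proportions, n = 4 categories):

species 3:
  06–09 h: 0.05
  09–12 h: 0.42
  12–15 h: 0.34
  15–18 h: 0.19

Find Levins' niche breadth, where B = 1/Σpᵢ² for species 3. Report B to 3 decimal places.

Σpᵢ² = 0.05² + 0.42² + 0.34² + 0.19² = 0.0025 + 0.1764 + 0.1156 + 0.0361 = 0.3306
B = 1 / 0.3306 = 3.02480

3.025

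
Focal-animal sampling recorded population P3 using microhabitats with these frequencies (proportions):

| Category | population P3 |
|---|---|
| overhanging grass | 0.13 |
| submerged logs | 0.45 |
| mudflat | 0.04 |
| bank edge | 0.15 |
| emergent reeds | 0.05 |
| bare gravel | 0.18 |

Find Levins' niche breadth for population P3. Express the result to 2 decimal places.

Σpᵢ² = 0.13² + 0.45² + 0.04² + 0.15² + 0.05² + 0.18² = 0.0169 + 0.2025 + 0.0016 + 0.0225 + 0.0025 + 0.0324 = 0.2784
B = 1 / 0.2784 = 3.5920

3.59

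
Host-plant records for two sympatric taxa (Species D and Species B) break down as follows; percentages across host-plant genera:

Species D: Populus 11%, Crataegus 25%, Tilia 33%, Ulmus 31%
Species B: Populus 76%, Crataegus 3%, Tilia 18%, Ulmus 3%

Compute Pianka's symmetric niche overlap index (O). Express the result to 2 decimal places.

Convert percentages to proportions (divide by 100).
Σ p₁ᵢp₂ᵢ = 0.0836 + 0.0075 + 0.0594 + 0.0093 = 0.1598
Σp_1ᵢ² = 0.11² + 0.25² + 0.33² + 0.31² = 0.0121 + 0.0625 + 0.1089 + 0.0961 = 0.2796
Σp_2ᵢ² = 0.76² + 0.03² + 0.18² + 0.03² = 0.5776 + 0.0009 + 0.0324 + 0.0009 = 0.6118
O = 0.1598 / √(0.2796 × 0.6118) = 0.1598 / 0.41359 = 0.3864

0.39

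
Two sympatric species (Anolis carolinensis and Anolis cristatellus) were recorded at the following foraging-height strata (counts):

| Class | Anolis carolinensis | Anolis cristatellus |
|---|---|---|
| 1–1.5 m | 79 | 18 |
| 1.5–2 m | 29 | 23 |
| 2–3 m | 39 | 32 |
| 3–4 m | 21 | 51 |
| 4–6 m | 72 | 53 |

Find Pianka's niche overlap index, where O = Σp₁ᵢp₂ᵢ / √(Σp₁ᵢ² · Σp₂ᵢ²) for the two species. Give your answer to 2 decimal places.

Proportions for Anolis carolinensis (n=240): 79/240=0.3292, 29/240=0.1208, 39/240=0.1625, 21/240=0.0875, 72/240=0.3000
Proportions for Anolis cristatellus (n=177): 18/177=0.1017, 23/177=0.1299, 32/177=0.1808, 51/177=0.2881, 53/177=0.2994
Σ p₁ᵢp₂ᵢ = 0.033480 + 0.015692 + 0.029380 + 0.025209 + 0.089820 = 0.193581
Σp_1ᵢ² = 0.3292² + 0.1208² + 0.1625² + 0.0875² + 0.3000² = 0.108373 + 0.014593 + 0.026406 + 0.007656 + 0.090000 = 0.247028
Σp_2ᵢ² = 0.1017² + 0.1299² + 0.1808² + 0.2881² + 0.2994² = 0.010343 + 0.016874 + 0.032689 + 0.083002 + 0.089640 = 0.232548
O = 0.193581 / √(0.247028 × 0.232548) = 0.193581 / 0.2396787 = 0.8077

0.81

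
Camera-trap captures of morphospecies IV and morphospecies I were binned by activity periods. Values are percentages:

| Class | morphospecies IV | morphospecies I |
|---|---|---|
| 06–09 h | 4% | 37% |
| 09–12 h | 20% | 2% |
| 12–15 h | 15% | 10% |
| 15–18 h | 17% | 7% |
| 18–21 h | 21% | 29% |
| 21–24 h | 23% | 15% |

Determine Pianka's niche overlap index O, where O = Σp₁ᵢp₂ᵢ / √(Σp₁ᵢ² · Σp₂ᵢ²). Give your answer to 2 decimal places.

0.64

Convert percentages to proportions (divide by 100).
Σ p₁ᵢp₂ᵢ = 0.0148 + 0.0040 + 0.0150 + 0.0119 + 0.0609 + 0.0345 = 0.1411
Σp_1ᵢ² = 0.04² + 0.20² + 0.15² + 0.17² + 0.21² + 0.23² = 0.0016 + 0.0400 + 0.0225 + 0.0289 + 0.0441 + 0.0529 = 0.1900
Σp_2ᵢ² = 0.37² + 0.02² + 0.10² + 0.07² + 0.29² + 0.15² = 0.1369 + 0.0004 + 0.0100 + 0.0049 + 0.0841 + 0.0225 = 0.2588
O = 0.1411 / √(0.1900 × 0.2588) = 0.1411 / 0.22175 = 0.6363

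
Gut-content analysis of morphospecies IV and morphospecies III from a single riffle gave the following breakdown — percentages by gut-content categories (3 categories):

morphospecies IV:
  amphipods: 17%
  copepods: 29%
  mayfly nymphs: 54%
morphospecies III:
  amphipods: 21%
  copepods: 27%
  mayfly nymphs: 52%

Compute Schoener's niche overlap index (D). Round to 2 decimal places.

Convert percentages to proportions (divide by 100).
Σ|p₁ᵢ − p₂ᵢ| = 0.04 + 0.02 + 0.02 = 0.08
D = 1 − ½ × 0.08 = 1 − 0.040 = 0.9600

0.96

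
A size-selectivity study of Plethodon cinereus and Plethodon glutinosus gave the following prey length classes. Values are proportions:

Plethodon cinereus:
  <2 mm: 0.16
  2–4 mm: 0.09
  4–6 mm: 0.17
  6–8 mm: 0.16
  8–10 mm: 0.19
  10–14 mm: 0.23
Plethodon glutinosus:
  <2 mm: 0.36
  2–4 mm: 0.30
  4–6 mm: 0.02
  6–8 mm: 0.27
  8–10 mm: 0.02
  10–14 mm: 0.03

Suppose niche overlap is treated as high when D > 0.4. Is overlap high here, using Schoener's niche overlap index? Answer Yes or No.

Yes

Σ|p₁ᵢ − p₂ᵢ| = 0.20 + 0.21 + 0.15 + 0.11 + 0.17 + 0.20 = 1.04
D = 1 − ½ × 1.04 = 1 − 0.520 = 0.4800
D = 0.4800 > 0.4 → Yes.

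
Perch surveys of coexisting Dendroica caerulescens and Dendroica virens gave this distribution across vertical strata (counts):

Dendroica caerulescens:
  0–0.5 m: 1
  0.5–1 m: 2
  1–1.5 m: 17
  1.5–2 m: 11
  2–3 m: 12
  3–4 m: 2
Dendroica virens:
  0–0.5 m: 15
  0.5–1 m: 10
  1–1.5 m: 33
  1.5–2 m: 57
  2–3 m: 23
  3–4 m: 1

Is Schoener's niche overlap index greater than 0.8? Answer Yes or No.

No

Proportions for Dendroica caerulescens (n=45): 1/45=0.0222, 2/45=0.0444, 17/45=0.3778, 11/45=0.2444, 12/45=0.2667, 2/45=0.0444
Proportions for Dendroica virens (n=139): 15/139=0.1079, 10/139=0.0719, 33/139=0.2374, 57/139=0.4101, 23/139=0.1655, 1/139=0.0072
Σ|p₁ᵢ − p₂ᵢ| = 0.0857 + 0.0275 + 0.1404 + 0.1657 + 0.1012 + 0.0372 = 0.5577
D = 1 − ½ × 0.5577 = 1 − 0.27885 = 0.72115
D = 0.72115 < 0.8 → No.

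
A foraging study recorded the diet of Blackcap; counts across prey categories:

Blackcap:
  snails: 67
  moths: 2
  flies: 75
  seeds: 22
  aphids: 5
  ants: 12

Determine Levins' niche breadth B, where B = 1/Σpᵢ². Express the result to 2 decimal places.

Proportions for Blackcap (n=183): 67/183=0.3661, 2/183=0.0109, 75/183=0.4098, 22/183=0.1202, 5/183=0.0273, 12/183=0.0656
Σpᵢ² = 0.3661² + 0.0109² + 0.4098² + 0.1202² + 0.0273² + 0.0656² = 0.134029 + 0.000119 + 0.167936 + 0.014448 + 0.000745 + 0.004303 = 0.321580
B = 1 / 0.321580 = 3.1096

3.11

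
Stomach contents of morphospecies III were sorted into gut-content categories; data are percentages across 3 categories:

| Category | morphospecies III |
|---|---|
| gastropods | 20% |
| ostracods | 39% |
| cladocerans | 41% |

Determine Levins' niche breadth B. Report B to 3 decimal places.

2.776

Convert percentages to proportions (divide by 100).
Σpᵢ² = 0.20² + 0.39² + 0.41² = 0.0400 + 0.1521 + 0.1681 = 0.3602
B = 1 / 0.3602 = 2.77624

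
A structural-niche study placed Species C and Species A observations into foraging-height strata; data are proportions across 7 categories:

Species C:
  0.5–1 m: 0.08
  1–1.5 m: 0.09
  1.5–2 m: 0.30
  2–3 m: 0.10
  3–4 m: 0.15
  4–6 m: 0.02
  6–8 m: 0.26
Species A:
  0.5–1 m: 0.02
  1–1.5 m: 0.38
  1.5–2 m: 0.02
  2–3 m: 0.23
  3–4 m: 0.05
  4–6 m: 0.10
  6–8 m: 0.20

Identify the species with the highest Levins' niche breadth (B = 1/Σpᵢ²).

Species C

Σp_Cᵢ² = 0.08² + 0.09² + 0.30² + 0.10² + 0.15² + 0.02² + 0.26² = 0.0064 + 0.0081 + 0.0900 + 0.0100 + 0.0225 + 0.0004 + 0.0676 = 0.2050
B_C = 1 / 0.2050 = 4.8780
Σp_Aᵢ² = 0.02² + 0.38² + 0.02² + 0.23² + 0.05² + 0.10² + 0.20² = 0.0004 + 0.1444 + 0.0004 + 0.0529 + 0.0025 + 0.0100 + 0.0400 = 0.2506
B_A = 1 / 0.2506 = 3.9904
Highest B → broadest niche (most generalist): Species C (B = 4.88).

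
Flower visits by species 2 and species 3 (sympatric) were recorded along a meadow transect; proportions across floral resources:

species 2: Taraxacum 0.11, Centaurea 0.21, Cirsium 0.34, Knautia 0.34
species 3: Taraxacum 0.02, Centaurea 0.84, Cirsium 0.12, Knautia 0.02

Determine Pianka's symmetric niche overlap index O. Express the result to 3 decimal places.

0.497

Σ p₁ᵢp₂ᵢ = 0.0022 + 0.1764 + 0.0408 + 0.0068 = 0.2262
Σp_1ᵢ² = 0.11² + 0.21² + 0.34² + 0.34² = 0.0121 + 0.0441 + 0.1156 + 0.1156 = 0.2874
Σp_2ᵢ² = 0.02² + 0.84² + 0.12² + 0.02² = 0.0004 + 0.7056 + 0.0144 + 0.0004 = 0.7208
O = 0.2262 / √(0.2874 × 0.7208) = 0.2262 / 0.455146 = 0.49698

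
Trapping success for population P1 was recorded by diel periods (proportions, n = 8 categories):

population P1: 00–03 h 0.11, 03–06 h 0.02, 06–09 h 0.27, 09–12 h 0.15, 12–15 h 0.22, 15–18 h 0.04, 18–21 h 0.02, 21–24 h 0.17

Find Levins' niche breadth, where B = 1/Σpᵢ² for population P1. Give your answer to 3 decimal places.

5.342

Σpᵢ² = 0.11² + 0.02² + 0.27² + 0.15² + 0.22² + 0.04² + 0.02² + 0.17² = 0.0121 + 0.0004 + 0.0729 + 0.0225 + 0.0484 + 0.0016 + 0.0004 + 0.0289 = 0.1872
B = 1 / 0.1872 = 5.34188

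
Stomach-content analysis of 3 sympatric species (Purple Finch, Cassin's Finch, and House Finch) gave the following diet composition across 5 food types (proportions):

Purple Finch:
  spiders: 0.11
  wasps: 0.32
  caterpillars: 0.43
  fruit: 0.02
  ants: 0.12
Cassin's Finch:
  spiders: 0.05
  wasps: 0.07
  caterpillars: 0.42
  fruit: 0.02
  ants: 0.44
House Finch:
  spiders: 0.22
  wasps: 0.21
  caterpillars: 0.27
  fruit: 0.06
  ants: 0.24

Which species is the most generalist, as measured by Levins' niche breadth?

House Finch

Σp_Purpᵢ² = 0.11² + 0.32² + 0.43² + 0.02² + 0.12² = 0.0121 + 0.1024 + 0.1849 + 0.0004 + 0.0144 = 0.3142
B_Purp = 1 / 0.3142 = 3.1827
Σp_Cassᵢ² = 0.05² + 0.07² + 0.42² + 0.02² + 0.44² = 0.0025 + 0.0049 + 0.1764 + 0.0004 + 0.1936 = 0.3778
B_Cass = 1 / 0.3778 = 2.6469
Σp_Housᵢ² = 0.22² + 0.21² + 0.27² + 0.06² + 0.24² = 0.0484 + 0.0441 + 0.0729 + 0.0036 + 0.0576 = 0.2266
B_Hous = 1 / 0.2266 = 4.4131
Highest B → broadest niche (most generalist): House Finch (B = 4.41).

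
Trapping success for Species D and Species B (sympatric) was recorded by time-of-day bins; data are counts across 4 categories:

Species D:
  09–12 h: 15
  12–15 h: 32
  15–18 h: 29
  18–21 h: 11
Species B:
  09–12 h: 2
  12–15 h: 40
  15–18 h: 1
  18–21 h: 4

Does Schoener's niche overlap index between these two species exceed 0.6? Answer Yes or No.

Proportions for Species D (n=87): 15/87=0.1724, 32/87=0.3678, 29/87=0.3333, 11/87=0.1264
Proportions for Species B (n=47): 2/47=0.0426, 40/47=0.8511, 1/47=0.0213, 4/47=0.0851
Σ|p₁ᵢ − p₂ᵢ| = 0.1298 + 0.4833 + 0.3120 + 0.0413 = 0.9664
D = 1 − ½ × 0.9664 = 1 − 0.48320 = 0.51680
D = 0.51680 < 0.6 → No.

No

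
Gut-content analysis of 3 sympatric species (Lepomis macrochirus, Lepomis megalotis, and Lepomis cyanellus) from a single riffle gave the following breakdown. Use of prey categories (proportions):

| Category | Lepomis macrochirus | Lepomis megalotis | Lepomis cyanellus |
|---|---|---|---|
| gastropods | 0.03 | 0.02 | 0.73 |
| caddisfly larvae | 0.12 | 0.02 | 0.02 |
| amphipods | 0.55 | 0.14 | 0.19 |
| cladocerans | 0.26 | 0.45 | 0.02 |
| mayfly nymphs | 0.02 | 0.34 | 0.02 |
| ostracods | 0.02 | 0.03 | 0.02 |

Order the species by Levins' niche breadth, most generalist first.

Lepomis megalotis > Lepomis macrochirus > Lepomis cyanellus

Σp_macrᵢ² = 0.03² + 0.12² + 0.55² + 0.26² + 0.02² + 0.02² = 0.0009 + 0.0144 + 0.3025 + 0.0676 + 0.0004 + 0.0004 = 0.3862
B_macr = 1 / 0.3862 = 2.5893
Σp_megaᵢ² = 0.02² + 0.02² + 0.14² + 0.45² + 0.34² + 0.03² = 0.0004 + 0.0004 + 0.0196 + 0.2025 + 0.1156 + 0.0009 = 0.3394
B_mega = 1 / 0.3394 = 2.9464
Σp_cyanᵢ² = 0.73² + 0.02² + 0.19² + 0.02² + 0.02² + 0.02² = 0.5329 + 0.0004 + 0.0361 + 0.0004 + 0.0004 + 0.0004 = 0.5706
B_cyan = 1 / 0.5706 = 1.7525
Ranking by B (broadest → narrowest): Lepomis megalotis (2.95) > Lepomis macrochirus (2.59) > Lepomis cyanellus (1.75)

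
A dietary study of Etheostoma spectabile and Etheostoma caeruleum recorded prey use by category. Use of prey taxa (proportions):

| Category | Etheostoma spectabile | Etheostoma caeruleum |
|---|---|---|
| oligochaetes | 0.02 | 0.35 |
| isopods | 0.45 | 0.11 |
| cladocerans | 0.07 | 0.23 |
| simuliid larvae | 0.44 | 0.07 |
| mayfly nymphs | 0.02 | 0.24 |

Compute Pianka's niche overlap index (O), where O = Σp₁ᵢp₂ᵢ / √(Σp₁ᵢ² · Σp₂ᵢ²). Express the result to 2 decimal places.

Σ p₁ᵢp₂ᵢ = 0.0070 + 0.0495 + 0.0161 + 0.0308 + 0.0048 = 0.1082
Σp_1ᵢ² = 0.02² + 0.45² + 0.07² + 0.44² + 0.02² = 0.0004 + 0.2025 + 0.0049 + 0.1936 + 0.0004 = 0.4018
Σp_2ᵢ² = 0.35² + 0.11² + 0.23² + 0.07² + 0.24² = 0.1225 + 0.0121 + 0.0529 + 0.0049 + 0.0576 = 0.2500
O = 0.1082 / √(0.4018 × 0.2500) = 0.1082 / 0.31694 = 0.3414

0.34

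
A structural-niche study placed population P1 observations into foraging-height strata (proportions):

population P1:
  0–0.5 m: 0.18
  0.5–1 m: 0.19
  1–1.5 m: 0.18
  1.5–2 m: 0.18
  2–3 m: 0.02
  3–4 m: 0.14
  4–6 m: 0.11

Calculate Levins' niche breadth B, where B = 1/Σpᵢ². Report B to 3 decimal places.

Σpᵢ² = 0.18² + 0.19² + 0.18² + 0.18² + 0.02² + 0.14² + 0.11² = 0.0324 + 0.0361 + 0.0324 + 0.0324 + 0.0004 + 0.0196 + 0.0121 = 0.1654
B = 1 / 0.1654 = 6.04595

6.046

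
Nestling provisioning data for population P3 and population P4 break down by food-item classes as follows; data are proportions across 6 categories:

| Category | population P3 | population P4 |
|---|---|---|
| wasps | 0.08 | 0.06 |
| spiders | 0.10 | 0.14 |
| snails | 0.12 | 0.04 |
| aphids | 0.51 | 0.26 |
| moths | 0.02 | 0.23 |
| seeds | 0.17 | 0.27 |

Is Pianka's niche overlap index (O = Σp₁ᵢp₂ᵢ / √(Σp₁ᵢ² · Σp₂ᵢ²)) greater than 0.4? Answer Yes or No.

Σ p₁ᵢp₂ᵢ = 0.0048 + 0.0140 + 0.0048 + 0.1326 + 0.0046 + 0.0459 = 0.2067
Σp_1ᵢ² = 0.08² + 0.10² + 0.12² + 0.51² + 0.02² + 0.17² = 0.0064 + 0.0100 + 0.0144 + 0.2601 + 0.0004 + 0.0289 = 0.3202
Σp_2ᵢ² = 0.06² + 0.14² + 0.04² + 0.26² + 0.23² + 0.27² = 0.0036 + 0.0196 + 0.0016 + 0.0676 + 0.0529 + 0.0729 = 0.2182
O = 0.2067 / √(0.3202 × 0.2182) = 0.2067 / 0.26432 = 0.7820
O = 0.7820 > 0.4 → Yes.

Yes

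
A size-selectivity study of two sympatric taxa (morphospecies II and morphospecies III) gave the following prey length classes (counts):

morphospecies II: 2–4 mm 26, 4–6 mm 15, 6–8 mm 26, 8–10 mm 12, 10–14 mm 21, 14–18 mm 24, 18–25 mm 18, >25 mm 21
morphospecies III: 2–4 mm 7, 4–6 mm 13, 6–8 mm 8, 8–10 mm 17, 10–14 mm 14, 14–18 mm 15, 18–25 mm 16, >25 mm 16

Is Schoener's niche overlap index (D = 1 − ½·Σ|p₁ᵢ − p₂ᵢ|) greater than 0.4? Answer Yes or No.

Proportions for morphospecies II (n=163): 26/163=0.1595, 15/163=0.0920, 26/163=0.1595, 12/163=0.0736, 21/163=0.1288, 24/163=0.1472, 18/163=0.1104, 21/163=0.1288
Proportions for morphospecies III (n=106): 7/106=0.0660, 13/106=0.1226, 8/106=0.0755, 17/106=0.1604, 14/106=0.1321, 15/106=0.1415, 16/106=0.1509, 16/106=0.1509
Σ|p₁ᵢ − p₂ᵢ| = 0.0935 + 0.0306 + 0.0840 + 0.0868 + 0.0033 + 0.0057 + 0.0405 + 0.0221 = 0.3665
D = 1 − ½ × 0.3665 = 1 − 0.18325 = 0.81675
D = 0.81675 > 0.4 → Yes.

Yes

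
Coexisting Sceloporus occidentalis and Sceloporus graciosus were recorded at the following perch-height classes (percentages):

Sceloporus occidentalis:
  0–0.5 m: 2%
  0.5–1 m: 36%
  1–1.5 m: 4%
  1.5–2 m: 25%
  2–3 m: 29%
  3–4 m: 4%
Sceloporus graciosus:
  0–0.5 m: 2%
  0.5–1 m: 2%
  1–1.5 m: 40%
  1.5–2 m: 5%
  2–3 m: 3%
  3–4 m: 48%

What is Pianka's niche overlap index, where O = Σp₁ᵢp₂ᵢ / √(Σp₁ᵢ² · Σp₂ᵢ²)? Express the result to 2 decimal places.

0.19

Convert percentages to proportions (divide by 100).
Σ p₁ᵢp₂ᵢ = 0.0004 + 0.0072 + 0.0160 + 0.0125 + 0.0087 + 0.0192 = 0.0640
Σp_1ᵢ² = 0.02² + 0.36² + 0.04² + 0.25² + 0.29² + 0.04² = 0.0004 + 0.1296 + 0.0016 + 0.0625 + 0.0841 + 0.0016 = 0.2798
Σp_2ᵢ² = 0.02² + 0.02² + 0.40² + 0.05² + 0.03² + 0.48² = 0.0004 + 0.0004 + 0.1600 + 0.0025 + 0.0009 + 0.2304 = 0.3946
O = 0.0640 / √(0.2798 × 0.3946) = 0.0640 / 0.33228 = 0.1926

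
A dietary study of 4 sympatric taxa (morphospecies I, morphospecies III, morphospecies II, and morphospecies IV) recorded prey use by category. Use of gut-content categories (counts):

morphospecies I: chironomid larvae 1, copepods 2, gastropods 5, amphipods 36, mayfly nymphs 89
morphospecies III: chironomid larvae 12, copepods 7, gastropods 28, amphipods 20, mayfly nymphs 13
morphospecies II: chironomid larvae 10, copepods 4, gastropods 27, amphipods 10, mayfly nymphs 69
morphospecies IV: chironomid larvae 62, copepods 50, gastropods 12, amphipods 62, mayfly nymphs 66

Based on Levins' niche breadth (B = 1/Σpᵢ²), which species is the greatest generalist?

morphospecies IV

Proportions for morphospecies I (n=133): 1/133=0.0075, 2/133=0.0150, 5/133=0.0376, 36/133=0.2707, 89/133=0.6692
Proportions for morphospecies III (n=80): 12/80=0.1500, 7/80=0.0875, 28/80=0.3500, 20/80=0.2500, 13/80=0.1625
Proportions for morphospecies II (n=120): 10/120=0.0833, 4/120=0.0333, 27/120=0.2250, 10/120=0.0833, 69/120=0.5750
Proportions for morphospecies IV (n=252): 62/252=0.2460, 50/252=0.1984, 12/252=0.0476, 62/252=0.2460, 66/252=0.2619
Σp_Iᵢ² = 0.0075² + 0.0150² + 0.0376² + 0.2707² + 0.6692² = 0.000056 + 0.000225 + 0.001414 + 0.073278 + 0.447829 = 0.522802
B_I = 1 / 0.522802 = 1.9128
Σp_IIIᵢ² = 0.1500² + 0.0875² + 0.3500² + 0.2500² + 0.1625² = 0.022500 + 0.007656 + 0.122500 + 0.062500 + 0.026406 = 0.241562
B_III = 1 / 0.241562 = 4.1397
Σp_IIᵢ² = 0.0833² + 0.0333² + 0.2250² + 0.0833² + 0.5750² = 0.006939 + 0.001109 + 0.050625 + 0.006939 + 0.330625 = 0.396237
B_II = 1 / 0.396237 = 2.5237
Σp_IVᵢ² = 0.2460² + 0.1984² + 0.0476² + 0.2460² + 0.2619² = 0.060516 + 0.039363 + 0.002266 + 0.060516 + 0.068592 = 0.231253
B_IV = 1 / 0.231253 = 4.3243
Highest B → broadest niche (most generalist): morphospecies IV (B = 4.32).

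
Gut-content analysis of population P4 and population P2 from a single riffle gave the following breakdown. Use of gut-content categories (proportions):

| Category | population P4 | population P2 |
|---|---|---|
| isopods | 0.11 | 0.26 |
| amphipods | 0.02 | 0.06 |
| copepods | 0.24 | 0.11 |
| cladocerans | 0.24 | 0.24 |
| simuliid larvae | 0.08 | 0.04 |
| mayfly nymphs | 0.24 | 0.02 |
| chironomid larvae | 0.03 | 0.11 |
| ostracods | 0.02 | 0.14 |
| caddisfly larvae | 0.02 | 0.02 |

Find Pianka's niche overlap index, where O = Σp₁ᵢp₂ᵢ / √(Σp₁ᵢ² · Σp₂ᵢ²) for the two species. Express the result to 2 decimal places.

Σ p₁ᵢp₂ᵢ = 0.0286 + 0.0012 + 0.0264 + 0.0576 + 0.0032 + 0.0048 + 0.0033 + 0.0028 + 0.0004 = 0.1283
Σp_1ᵢ² = 0.11² + 0.02² + 0.24² + 0.24² + 0.08² + 0.24² + 0.03² + 0.02² + 0.02² = 0.0121 + 0.0004 + 0.0576 + 0.0576 + 0.0064 + 0.0576 + 0.0009 + 0.0004 + 0.0004 = 0.1934
Σp_2ᵢ² = 0.26² + 0.06² + 0.11² + 0.24² + 0.04² + 0.02² + 0.11² + 0.14² + 0.02² = 0.0676 + 0.0036 + 0.0121 + 0.0576 + 0.0016 + 0.0004 + 0.0121 + 0.0196 + 0.0004 = 0.1750
O = 0.1283 / √(0.1934 × 0.1750) = 0.1283 / 0.18397 = 0.6974

0.70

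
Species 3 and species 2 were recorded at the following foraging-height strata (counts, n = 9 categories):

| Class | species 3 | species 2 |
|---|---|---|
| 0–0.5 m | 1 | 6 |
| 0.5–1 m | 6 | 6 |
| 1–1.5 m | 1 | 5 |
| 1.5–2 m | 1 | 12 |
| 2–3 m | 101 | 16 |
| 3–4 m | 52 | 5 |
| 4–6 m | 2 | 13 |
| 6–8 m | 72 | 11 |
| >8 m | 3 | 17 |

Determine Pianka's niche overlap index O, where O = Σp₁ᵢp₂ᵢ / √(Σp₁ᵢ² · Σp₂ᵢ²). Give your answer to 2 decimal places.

0.63

Proportions for species 3 (n=239): 1/239=0.0042, 6/239=0.0251, 1/239=0.0042, 1/239=0.0042, 101/239=0.4226, 52/239=0.2176, 2/239=0.0084, 72/239=0.3013, 3/239=0.0126
Proportions for species 2 (n=91): 6/91=0.0659, 6/91=0.0659, 5/91=0.0549, 12/91=0.1319, 16/91=0.1758, 5/91=0.0549, 13/91=0.1429, 11/91=0.1209, 17/91=0.1868
Σ p₁ᵢp₂ᵢ = 0.000277 + 0.001654 + 0.000231 + 0.000554 + 0.074293 + 0.011946 + 0.001200 + 0.036427 + 0.002354 = 0.128936
Σp_1ᵢ² = 0.0042² + 0.0251² + 0.0042² + 0.0042² + 0.4226² + 0.2176² + 0.0084² + 0.3013² + 0.0126² = 0.000018 + 0.000630 + 0.000018 + 0.000018 + 0.178591 + 0.047350 + 0.000071 + 0.090782 + 0.000159 = 0.317637
Σp_2ᵢ² = 0.0659² + 0.0659² + 0.0549² + 0.1319² + 0.1758² + 0.0549² + 0.1429² + 0.1209² + 0.1868² = 0.004343 + 0.004343 + 0.003014 + 0.017398 + 0.030906 + 0.003014 + 0.020420 + 0.014617 + 0.034894 = 0.132949
O = 0.128936 / √(0.317637 × 0.132949) = 0.128936 / 0.2054982 = 0.6274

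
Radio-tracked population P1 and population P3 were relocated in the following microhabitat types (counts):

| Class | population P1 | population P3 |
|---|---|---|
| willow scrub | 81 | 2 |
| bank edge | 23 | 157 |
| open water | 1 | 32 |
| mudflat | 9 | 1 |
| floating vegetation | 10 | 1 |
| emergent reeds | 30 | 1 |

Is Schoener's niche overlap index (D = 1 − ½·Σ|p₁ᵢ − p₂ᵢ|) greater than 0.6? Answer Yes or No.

Proportions for population P1 (n=154): 81/154=0.5260, 23/154=0.1494, 1/154=0.0065, 9/154=0.0584, 10/154=0.0649, 30/154=0.1948
Proportions for population P3 (n=194): 2/194=0.0103, 157/194=0.8093, 32/194=0.1649, 1/194=0.0052, 1/194=0.0052, 1/194=0.0052
Σ|p₁ᵢ − p₂ᵢ| = 0.5157 + 0.6599 + 0.1584 + 0.0532 + 0.0597 + 0.1896 = 1.6365
D = 1 − ½ × 1.6365 = 1 − 0.81825 = 0.18175
D = 0.18175 < 0.6 → No.

No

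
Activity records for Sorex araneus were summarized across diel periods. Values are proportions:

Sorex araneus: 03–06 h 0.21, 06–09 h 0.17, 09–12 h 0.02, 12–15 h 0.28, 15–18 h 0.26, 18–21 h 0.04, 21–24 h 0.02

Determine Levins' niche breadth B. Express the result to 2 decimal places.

4.52

Σpᵢ² = 0.21² + 0.17² + 0.02² + 0.28² + 0.26² + 0.04² + 0.02² = 0.0441 + 0.0289 + 0.0004 + 0.0784 + 0.0676 + 0.0016 + 0.0004 = 0.2214
B = 1 / 0.2214 = 4.5167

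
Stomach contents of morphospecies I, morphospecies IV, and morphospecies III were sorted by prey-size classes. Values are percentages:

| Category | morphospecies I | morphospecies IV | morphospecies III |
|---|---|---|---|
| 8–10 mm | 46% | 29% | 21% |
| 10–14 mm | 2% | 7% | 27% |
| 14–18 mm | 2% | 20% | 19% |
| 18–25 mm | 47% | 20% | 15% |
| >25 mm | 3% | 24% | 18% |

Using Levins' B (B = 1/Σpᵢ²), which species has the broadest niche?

Convert percentages to proportions (divide by 100).
Σp_Iᵢ² = 0.46² + 0.02² + 0.02² + 0.47² + 0.03² = 0.2116 + 0.0004 + 0.0004 + 0.2209 + 0.0009 = 0.4342
B_I = 1 / 0.4342 = 2.3031
Σp_IVᵢ² = 0.29² + 0.07² + 0.20² + 0.20² + 0.24² = 0.0841 + 0.0049 + 0.0400 + 0.0400 + 0.0576 = 0.2266
B_IV = 1 / 0.2266 = 4.4131
Σp_IIIᵢ² = 0.21² + 0.27² + 0.19² + 0.15² + 0.18² = 0.0441 + 0.0729 + 0.0361 + 0.0225 + 0.0324 = 0.2080
B_III = 1 / 0.2080 = 4.8077
Highest B → broadest niche (most generalist): morphospecies III (B = 4.81).

morphospecies III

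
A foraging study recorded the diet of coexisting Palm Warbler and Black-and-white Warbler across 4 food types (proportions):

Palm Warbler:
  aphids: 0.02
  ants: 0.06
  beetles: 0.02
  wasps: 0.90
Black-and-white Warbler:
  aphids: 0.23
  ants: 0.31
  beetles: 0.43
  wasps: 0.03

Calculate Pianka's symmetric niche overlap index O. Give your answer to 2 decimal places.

Σ p₁ᵢp₂ᵢ = 0.0046 + 0.0186 + 0.0086 + 0.0270 = 0.0588
Σp_1ᵢ² = 0.02² + 0.06² + 0.02² + 0.90² = 0.0004 + 0.0036 + 0.0004 + 0.8100 = 0.8144
Σp_2ᵢ² = 0.23² + 0.31² + 0.43² + 0.03² = 0.0529 + 0.0961 + 0.1849 + 0.0009 = 0.3348
O = 0.0588 / √(0.8144 × 0.3348) = 0.0588 / 0.52217 = 0.1126

0.11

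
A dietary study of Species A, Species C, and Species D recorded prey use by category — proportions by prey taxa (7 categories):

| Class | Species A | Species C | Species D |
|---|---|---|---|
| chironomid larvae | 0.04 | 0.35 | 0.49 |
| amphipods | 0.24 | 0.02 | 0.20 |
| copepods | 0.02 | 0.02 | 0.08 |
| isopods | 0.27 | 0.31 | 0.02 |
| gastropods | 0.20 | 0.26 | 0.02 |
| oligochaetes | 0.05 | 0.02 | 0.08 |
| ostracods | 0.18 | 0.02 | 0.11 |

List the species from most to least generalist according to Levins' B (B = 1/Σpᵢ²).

Σp_Aᵢ² = 0.04² + 0.24² + 0.02² + 0.27² + 0.20² + 0.05² + 0.18² = 0.0016 + 0.0576 + 0.0004 + 0.0729 + 0.0400 + 0.0025 + 0.0324 = 0.2074
B_A = 1 / 0.2074 = 4.8216
Σp_Cᵢ² = 0.35² + 0.02² + 0.02² + 0.31² + 0.26² + 0.02² + 0.02² = 0.1225 + 0.0004 + 0.0004 + 0.0961 + 0.0676 + 0.0004 + 0.0004 = 0.2878
B_C = 1 / 0.2878 = 3.4746
Σp_Dᵢ² = 0.49² + 0.20² + 0.08² + 0.02² + 0.02² + 0.08² + 0.11² = 0.2401 + 0.0400 + 0.0064 + 0.0004 + 0.0004 + 0.0064 + 0.0121 = 0.3058
B_D = 1 / 0.3058 = 3.2701
Ranking by B (broadest → narrowest): Species A (4.82) > Species C (3.47) > Species D (3.27)

Species A > Species C > Species D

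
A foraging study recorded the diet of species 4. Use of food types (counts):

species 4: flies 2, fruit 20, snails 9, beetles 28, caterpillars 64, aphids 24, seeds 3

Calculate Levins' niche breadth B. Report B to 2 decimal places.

Proportions for species 4 (n=150): 2/150=0.0133, 20/150=0.1333, 9/150=0.0600, 28/150=0.1867, 64/150=0.4267, 24/150=0.1600, 3/150=0.0200
Σpᵢ² = 0.0133² + 0.1333² + 0.0600² + 0.1867² + 0.4267² + 0.1600² + 0.0200² = 0.000177 + 0.017769 + 0.003600 + 0.034857 + 0.182073 + 0.025600 + 0.000400 = 0.264476
B = 1 / 0.264476 = 3.7811

3.78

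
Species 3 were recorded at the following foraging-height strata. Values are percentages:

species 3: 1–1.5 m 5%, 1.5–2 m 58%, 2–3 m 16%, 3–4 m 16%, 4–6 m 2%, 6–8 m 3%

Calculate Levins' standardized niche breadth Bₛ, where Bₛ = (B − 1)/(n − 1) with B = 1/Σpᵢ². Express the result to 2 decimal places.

Convert percentages to proportions (divide by 100).
Σpᵢ² = 0.05² + 0.58² + 0.16² + 0.16² + 0.02² + 0.03² = 0.0025 + 0.3364 + 0.0256 + 0.0256 + 0.0004 + 0.0009 = 0.3914
B = 1 / 0.3914 = 2.5549
Bₛ = (B − 1)/(n − 1) = (2.5549 − 1)/(6 − 1) = 1.5549/5 = 0.3110

0.31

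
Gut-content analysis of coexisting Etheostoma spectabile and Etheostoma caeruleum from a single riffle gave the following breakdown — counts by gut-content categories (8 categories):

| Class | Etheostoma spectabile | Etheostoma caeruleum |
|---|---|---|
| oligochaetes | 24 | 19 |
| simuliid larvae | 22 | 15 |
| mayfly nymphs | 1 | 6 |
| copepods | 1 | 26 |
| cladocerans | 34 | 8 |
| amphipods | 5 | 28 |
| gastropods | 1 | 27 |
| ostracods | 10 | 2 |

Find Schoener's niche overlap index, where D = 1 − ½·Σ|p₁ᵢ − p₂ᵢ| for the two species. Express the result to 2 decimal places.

Proportions for Etheostoma spectabile (n=98): 24/98=0.2449, 22/98=0.2245, 1/98=0.0102, 1/98=0.0102, 34/98=0.3469, 5/98=0.0510, 1/98=0.0102, 10/98=0.1020
Proportions for Etheostoma caeruleum (n=131): 19/131=0.1450, 15/131=0.1145, 6/131=0.0458, 26/131=0.1985, 8/131=0.0611, 28/131=0.2137, 27/131=0.2061, 2/131=0.0153
Σ|p₁ᵢ − p₂ᵢ| = 0.0999 + 0.1100 + 0.0356 + 0.1883 + 0.2858 + 0.1627 + 0.1959 + 0.0867 = 1.1649
D = 1 − ½ × 1.1649 = 1 − 0.58245 = 0.41755

0.42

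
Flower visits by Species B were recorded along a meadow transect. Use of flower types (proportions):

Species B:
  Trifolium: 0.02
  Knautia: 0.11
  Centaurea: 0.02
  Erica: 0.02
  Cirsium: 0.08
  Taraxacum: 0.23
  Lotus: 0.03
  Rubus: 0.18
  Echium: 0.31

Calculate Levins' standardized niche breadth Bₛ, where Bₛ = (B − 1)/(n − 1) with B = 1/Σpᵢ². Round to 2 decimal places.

0.49

Σpᵢ² = 0.02² + 0.11² + 0.02² + 0.02² + 0.08² + 0.23² + 0.03² + 0.18² + 0.31² = 0.0004 + 0.0121 + 0.0004 + 0.0004 + 0.0064 + 0.0529 + 0.0009 + 0.0324 + 0.0961 = 0.2020
B = 1 / 0.2020 = 4.9505
Bₛ = (B − 1)/(n − 1) = (4.9505 − 1)/(9 − 1) = 3.9505/8 = 0.4938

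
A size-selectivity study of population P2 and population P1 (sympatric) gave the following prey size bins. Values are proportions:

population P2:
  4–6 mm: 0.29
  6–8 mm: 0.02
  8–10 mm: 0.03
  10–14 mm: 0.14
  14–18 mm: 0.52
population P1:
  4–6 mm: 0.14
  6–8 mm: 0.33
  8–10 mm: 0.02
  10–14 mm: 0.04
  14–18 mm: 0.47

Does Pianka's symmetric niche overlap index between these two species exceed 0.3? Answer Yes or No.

Σ p₁ᵢp₂ᵢ = 0.0406 + 0.0066 + 0.0006 + 0.0056 + 0.2444 = 0.2978
Σp_1ᵢ² = 0.29² + 0.02² + 0.03² + 0.14² + 0.52² = 0.0841 + 0.0004 + 0.0009 + 0.0196 + 0.2704 = 0.3754
Σp_2ᵢ² = 0.14² + 0.33² + 0.02² + 0.04² + 0.47² = 0.0196 + 0.1089 + 0.0004 + 0.0016 + 0.2209 = 0.3514
O = 0.2978 / √(0.3754 × 0.3514) = 0.2978 / 0.36320 = 0.8199
O = 0.8199 > 0.3 → Yes.

Yes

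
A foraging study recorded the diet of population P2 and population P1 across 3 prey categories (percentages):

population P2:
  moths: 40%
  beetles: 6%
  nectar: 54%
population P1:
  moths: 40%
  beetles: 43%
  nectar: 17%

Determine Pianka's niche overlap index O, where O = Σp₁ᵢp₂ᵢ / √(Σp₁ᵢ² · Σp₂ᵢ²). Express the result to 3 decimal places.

0.673

Convert percentages to proportions (divide by 100).
Σ p₁ᵢp₂ᵢ = 0.1600 + 0.0258 + 0.0918 = 0.2776
Σp_1ᵢ² = 0.40² + 0.06² + 0.54² = 0.1600 + 0.0036 + 0.2916 = 0.4552
Σp_2ᵢ² = 0.40² + 0.43² + 0.17² = 0.1600 + 0.1849 + 0.0289 = 0.3738
O = 0.2776 / √(0.4552 × 0.3738) = 0.2776 / 0.412497 = 0.67297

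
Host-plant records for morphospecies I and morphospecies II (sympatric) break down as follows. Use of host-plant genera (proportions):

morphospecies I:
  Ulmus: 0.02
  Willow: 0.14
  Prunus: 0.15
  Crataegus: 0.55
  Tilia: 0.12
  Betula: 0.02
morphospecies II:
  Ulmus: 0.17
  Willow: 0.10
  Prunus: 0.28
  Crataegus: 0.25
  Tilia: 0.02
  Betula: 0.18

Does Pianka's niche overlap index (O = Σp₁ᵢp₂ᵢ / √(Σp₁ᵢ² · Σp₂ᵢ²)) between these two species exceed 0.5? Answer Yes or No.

Yes

Σ p₁ᵢp₂ᵢ = 0.0034 + 0.0140 + 0.0420 + 0.1375 + 0.0024 + 0.0036 = 0.2029
Σp_1ᵢ² = 0.02² + 0.14² + 0.15² + 0.55² + 0.12² + 0.02² = 0.0004 + 0.0196 + 0.0225 + 0.3025 + 0.0144 + 0.0004 = 0.3598
Σp_2ᵢ² = 0.17² + 0.10² + 0.28² + 0.25² + 0.02² + 0.18² = 0.0289 + 0.0100 + 0.0784 + 0.0625 + 0.0004 + 0.0324 = 0.2126
O = 0.2029 / √(0.3598 × 0.2126) = 0.2029 / 0.27657 = 0.7336
O = 0.7336 > 0.5 → Yes.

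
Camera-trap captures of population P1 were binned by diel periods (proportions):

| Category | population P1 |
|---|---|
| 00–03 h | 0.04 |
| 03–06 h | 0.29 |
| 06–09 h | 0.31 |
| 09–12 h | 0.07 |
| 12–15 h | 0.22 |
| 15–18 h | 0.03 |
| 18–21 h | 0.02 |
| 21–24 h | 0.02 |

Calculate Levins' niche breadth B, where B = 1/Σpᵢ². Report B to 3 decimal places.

Σpᵢ² = 0.04² + 0.29² + 0.31² + 0.07² + 0.22² + 0.03² + 0.02² + 0.02² = 0.0016 + 0.0841 + 0.0961 + 0.0049 + 0.0484 + 0.0009 + 0.0004 + 0.0004 = 0.2368
B = 1 / 0.2368 = 4.22297

4.223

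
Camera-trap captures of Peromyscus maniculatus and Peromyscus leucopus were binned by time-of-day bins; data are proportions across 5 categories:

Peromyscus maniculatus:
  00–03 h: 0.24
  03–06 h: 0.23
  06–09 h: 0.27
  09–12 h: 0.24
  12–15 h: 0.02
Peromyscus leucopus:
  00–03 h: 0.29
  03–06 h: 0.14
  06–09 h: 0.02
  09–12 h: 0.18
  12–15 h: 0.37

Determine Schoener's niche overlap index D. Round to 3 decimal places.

Σ|p₁ᵢ − p₂ᵢ| = 0.05 + 0.09 + 0.25 + 0.06 + 0.35 = 0.80
D = 1 − ½ × 0.80 = 1 − 0.400 = 0.60000

0.600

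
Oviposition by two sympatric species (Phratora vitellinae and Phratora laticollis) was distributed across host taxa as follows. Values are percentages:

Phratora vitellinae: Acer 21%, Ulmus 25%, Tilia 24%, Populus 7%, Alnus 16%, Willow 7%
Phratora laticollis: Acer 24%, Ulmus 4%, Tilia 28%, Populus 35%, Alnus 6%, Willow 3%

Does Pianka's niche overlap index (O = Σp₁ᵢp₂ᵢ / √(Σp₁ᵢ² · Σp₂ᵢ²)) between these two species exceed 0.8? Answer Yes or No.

No

Convert percentages to proportions (divide by 100).
Σ p₁ᵢp₂ᵢ = 0.0504 + 0.0100 + 0.0672 + 0.0245 + 0.0096 + 0.0021 = 0.1638
Σp_1ᵢ² = 0.21² + 0.25² + 0.24² + 0.07² + 0.16² + 0.07² = 0.0441 + 0.0625 + 0.0576 + 0.0049 + 0.0256 + 0.0049 = 0.1996
Σp_2ᵢ² = 0.24² + 0.04² + 0.28² + 0.35² + 0.06² + 0.03² = 0.0576 + 0.0016 + 0.0784 + 0.1225 + 0.0036 + 0.0009 = 0.2646
O = 0.1638 / √(0.1996 × 0.2646) = 0.1638 / 0.22981 = 0.7128
O = 0.7128 < 0.8 → No.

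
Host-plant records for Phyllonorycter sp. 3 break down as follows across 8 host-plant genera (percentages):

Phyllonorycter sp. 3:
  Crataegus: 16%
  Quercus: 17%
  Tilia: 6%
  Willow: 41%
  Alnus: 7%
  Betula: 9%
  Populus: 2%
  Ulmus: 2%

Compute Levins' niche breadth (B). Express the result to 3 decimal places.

Convert percentages to proportions (divide by 100).
Σpᵢ² = 0.16² + 0.17² + 0.06² + 0.41² + 0.07² + 0.09² + 0.02² + 0.02² = 0.0256 + 0.0289 + 0.0036 + 0.1681 + 0.0049 + 0.0081 + 0.0004 + 0.0004 = 0.2400
B = 1 / 0.2400 = 4.16667

4.167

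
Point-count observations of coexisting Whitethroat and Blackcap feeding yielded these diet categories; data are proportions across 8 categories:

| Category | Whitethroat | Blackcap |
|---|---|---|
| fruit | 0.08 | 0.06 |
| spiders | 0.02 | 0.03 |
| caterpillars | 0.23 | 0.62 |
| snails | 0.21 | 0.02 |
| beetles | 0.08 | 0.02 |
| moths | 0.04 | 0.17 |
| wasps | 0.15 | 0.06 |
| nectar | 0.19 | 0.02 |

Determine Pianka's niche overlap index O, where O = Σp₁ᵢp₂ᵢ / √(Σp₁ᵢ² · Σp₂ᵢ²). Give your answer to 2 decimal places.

0.65

Σ p₁ᵢp₂ᵢ = 0.0048 + 0.0006 + 0.1426 + 0.0042 + 0.0016 + 0.0068 + 0.0090 + 0.0038 = 0.1734
Σp_1ᵢ² = 0.08² + 0.02² + 0.23² + 0.21² + 0.08² + 0.04² + 0.15² + 0.19² = 0.0064 + 0.0004 + 0.0529 + 0.0441 + 0.0064 + 0.0016 + 0.0225 + 0.0361 = 0.1704
Σp_2ᵢ² = 0.06² + 0.03² + 0.62² + 0.02² + 0.02² + 0.17² + 0.06² + 0.02² = 0.0036 + 0.0009 + 0.3844 + 0.0004 + 0.0004 + 0.0289 + 0.0036 + 0.0004 = 0.4226
O = 0.1734 / √(0.1704 × 0.4226) = 0.1734 / 0.26835 = 0.6462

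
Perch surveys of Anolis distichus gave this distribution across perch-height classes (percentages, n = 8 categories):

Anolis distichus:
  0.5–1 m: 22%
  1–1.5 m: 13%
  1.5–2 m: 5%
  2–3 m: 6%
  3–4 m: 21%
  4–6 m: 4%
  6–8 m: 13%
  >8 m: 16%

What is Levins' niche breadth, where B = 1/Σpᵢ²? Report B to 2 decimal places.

Convert percentages to proportions (divide by 100).
Σpᵢ² = 0.22² + 0.13² + 0.05² + 0.06² + 0.21² + 0.04² + 0.13² + 0.16² = 0.0484 + 0.0169 + 0.0025 + 0.0036 + 0.0441 + 0.0016 + 0.0169 + 0.0256 = 0.1596
B = 1 / 0.1596 = 6.2657

6.27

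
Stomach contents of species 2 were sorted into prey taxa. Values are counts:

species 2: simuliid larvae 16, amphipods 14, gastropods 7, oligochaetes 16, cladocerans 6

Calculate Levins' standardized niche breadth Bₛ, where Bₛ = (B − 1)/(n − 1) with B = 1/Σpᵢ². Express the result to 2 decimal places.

Proportions for species 2 (n=59): 16/59=0.2712, 14/59=0.2373, 7/59=0.1186, 16/59=0.2712, 6/59=0.1017
Σpᵢ² = 0.2712² + 0.2373² + 0.1186² + 0.2712² + 0.1017² = 0.073549 + 0.056311 + 0.014066 + 0.073549 + 0.010343 = 0.227818
B = 1 / 0.227818 = 4.3895
Bₛ = (B − 1)/(n − 1) = (4.3895 − 1)/(5 − 1) = 3.3895/4 = 0.8474

0.85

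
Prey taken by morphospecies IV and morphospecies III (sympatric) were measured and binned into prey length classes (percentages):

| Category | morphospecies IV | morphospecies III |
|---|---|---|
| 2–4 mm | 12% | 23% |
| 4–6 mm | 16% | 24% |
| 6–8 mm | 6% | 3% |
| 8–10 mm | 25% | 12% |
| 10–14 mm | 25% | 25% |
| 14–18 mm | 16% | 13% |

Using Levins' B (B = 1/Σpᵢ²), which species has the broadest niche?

morphospecies IV

Convert percentages to proportions (divide by 100).
Σp_IVᵢ² = 0.12² + 0.16² + 0.06² + 0.25² + 0.25² + 0.16² = 0.0144 + 0.0256 + 0.0036 + 0.0625 + 0.0625 + 0.0256 = 0.1942
B_IV = 1 / 0.1942 = 5.1493
Σp_IIIᵢ² = 0.23² + 0.24² + 0.03² + 0.12² + 0.25² + 0.13² = 0.0529 + 0.0576 + 0.0009 + 0.0144 + 0.0625 + 0.0169 = 0.2052
B_III = 1 / 0.2052 = 4.8733
Highest B → broadest niche (most generalist): morphospecies IV (B = 5.15).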